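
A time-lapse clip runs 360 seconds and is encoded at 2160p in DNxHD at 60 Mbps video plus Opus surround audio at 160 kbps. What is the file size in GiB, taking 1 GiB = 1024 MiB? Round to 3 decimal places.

Audio: 160 kbps = 0.160 Mbps.
Total bitrate: 60 + 0.160 = 60.160 Mbps.
Stream data: 60.160 Mbps × 360 s = 21657.6 Mb.
21,658 Mb = 2,707,200,000 bytes ÷ 1,073,741,824 = 2.521 GiB.

2.521 GiB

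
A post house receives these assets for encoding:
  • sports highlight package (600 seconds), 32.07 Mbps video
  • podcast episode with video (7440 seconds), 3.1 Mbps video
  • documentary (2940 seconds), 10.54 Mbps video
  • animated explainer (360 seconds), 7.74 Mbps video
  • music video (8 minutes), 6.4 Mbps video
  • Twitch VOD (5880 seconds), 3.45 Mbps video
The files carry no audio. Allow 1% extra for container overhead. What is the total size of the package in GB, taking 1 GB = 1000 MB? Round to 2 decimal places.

sports highlight package: 32.070 Mbps × 600 s × 1.01 = 19434.4 Mb
podcast episode with video: 3.100 Mbps × 7440 s × 1.01 = 23294.6 Mb
documentary: 10.540 Mbps × 2940 s × 1.01 = 31297.5 Mb
animated explainer: 7.740 Mbps × 360 s × 1.01 = 2814.3 Mb
music video: 6.400 Mbps × 480 s × 1.01 = 3102.7 Mb
Twitch VOD: 3.450 Mbps × 5880 s × 1.01 = 20488.9 Mb
Total: 100432.4 Mb = 12554.0 MB.
= 12.55 GB.

12.55 GB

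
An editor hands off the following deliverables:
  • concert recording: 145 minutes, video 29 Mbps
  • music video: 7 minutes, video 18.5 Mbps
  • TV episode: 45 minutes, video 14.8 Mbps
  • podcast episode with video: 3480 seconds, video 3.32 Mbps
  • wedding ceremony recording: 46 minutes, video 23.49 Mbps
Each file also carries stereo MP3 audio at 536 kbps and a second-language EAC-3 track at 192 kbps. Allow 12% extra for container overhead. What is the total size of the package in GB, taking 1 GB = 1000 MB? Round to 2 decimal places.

54.54 GB

Audio total: 536 + 192 = 728 kbps = 0.728 Mbps.
concert recording: 29.728 Mbps × 8700 s × 1.12 = 289669.6 Mb
music video: 19.228 Mbps × 420 s × 1.12 = 9044.9 Mb
TV episode: 15.528 Mbps × 2700 s × 1.12 = 46956.7 Mb
podcast episode with video: 4.048 Mbps × 3480 s × 1.12 = 15777.5 Mb
wedding ceremony recording: 24.218 Mbps × 2760 s × 1.12 = 74862.7 Mb
Total: 436311.3 Mb = 54538.9 MB.
= 54.54 GB.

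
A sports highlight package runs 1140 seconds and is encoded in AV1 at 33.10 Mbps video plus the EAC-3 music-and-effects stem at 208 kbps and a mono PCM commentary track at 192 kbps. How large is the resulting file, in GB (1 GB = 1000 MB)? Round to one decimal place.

4.8 GB

Audio total: 208 + 192 = 400 kbps = 0.400 Mbps.
Total bitrate: 33.10 + 0.400 = 33.500 Mbps.
Stream data: 33.500 Mbps × 1140 s = 38190.0 Mb.
38,190 Mb ÷ 8 = 4,774 MB → 4.774 GB.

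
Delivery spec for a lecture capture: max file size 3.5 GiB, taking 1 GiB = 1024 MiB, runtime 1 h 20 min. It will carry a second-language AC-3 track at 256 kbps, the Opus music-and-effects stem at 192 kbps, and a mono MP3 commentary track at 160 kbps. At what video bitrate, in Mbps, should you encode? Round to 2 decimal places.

5.66 Mbps

Budget: 3.5 GiB = 30064.8 Mb.
1 h 20 min = 80 min = 4800 s
Total bitrate budget: 30064.8 Mb / 4800 s = 6.263 Mbps.
Audio total: 256 + 192 + 160 = 608 kbps = 0.608 Mbps.
Video: 6.263 − 0.608 = 5.655 Mbps.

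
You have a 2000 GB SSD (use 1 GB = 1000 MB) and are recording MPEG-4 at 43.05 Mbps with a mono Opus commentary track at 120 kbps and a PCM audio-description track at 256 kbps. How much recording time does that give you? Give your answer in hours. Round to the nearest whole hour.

Audio total: 120 + 256 = 376 kbps = 0.376 Mbps.
Total bitrate: 43.05 + 0.376 = 43.426 Mbps.
Capacity: 2000 GB = 16,000,000 Mb.
Recording time: 16,000,000 / 43.426 = 368,443 s ≈ 102 hours.

102 hours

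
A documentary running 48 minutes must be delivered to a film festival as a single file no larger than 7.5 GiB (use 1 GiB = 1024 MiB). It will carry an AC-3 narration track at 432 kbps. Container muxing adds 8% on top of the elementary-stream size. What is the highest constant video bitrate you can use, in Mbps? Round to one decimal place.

20.3 Mbps

Budget: 7.5 GiB = 64424.5 Mb.
Stream payload after overhead: 64424.5 / 1.08 = 59652.3 Mb.
48 min = 2880 s
Total bitrate budget: 59652.3 Mb / 2880 s = 20.713 Mbps.
Audio: 432 kbps = 0.432 Mbps.
Video: 20.713 − 0.432 = 20.281 Mbps.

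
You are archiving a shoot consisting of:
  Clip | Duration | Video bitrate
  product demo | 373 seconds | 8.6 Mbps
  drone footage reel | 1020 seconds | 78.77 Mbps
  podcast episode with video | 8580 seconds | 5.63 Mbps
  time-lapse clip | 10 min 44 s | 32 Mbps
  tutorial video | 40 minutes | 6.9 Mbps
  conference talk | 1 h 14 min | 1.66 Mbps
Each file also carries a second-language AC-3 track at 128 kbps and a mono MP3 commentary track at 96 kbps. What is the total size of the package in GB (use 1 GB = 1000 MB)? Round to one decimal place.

22.5 GB

Audio total: 128 + 96 = 224 kbps = 0.224 Mbps.
product demo: 8.824 Mbps × 373 s = 3291.4 Mb
drone footage reel: 78.994 Mbps × 1020 s = 80573.9 Mb
podcast episode with video: 5.854 Mbps × 8580 s = 50227.3 Mb
time-lapse clip: 32.224 Mbps × 644 s = 20752.3 Mb
tutorial video: 7.124 Mbps × 2400 s = 17097.6 Mb
conference talk: 1.884 Mbps × 4440 s = 8365.0 Mb
Total: 180307.4 Mb = 22538.4 MB.
= 22.54 GB.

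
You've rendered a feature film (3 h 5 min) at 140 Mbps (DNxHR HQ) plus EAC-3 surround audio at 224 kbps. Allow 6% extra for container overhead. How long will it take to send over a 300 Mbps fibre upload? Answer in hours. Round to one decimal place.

1.5 hours

3 h 5 min = 185 min = 11100 s
Audio: 224 kbps = 0.224 Mbps.
Total bitrate: 140.224 Mbps.
File: 140.224 Mbps × 11100 s = 1556486.4 Mb.
With 6% container overhead: ×1.06. → 1649875.6 Mb.
At 300 Mbps: 1649875.6 / 300 = 5499.6 s ≈ 1.53 hours.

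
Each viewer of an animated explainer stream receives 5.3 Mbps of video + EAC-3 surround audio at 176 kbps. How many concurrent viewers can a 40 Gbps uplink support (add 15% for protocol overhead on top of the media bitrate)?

Audio: 176 kbps = 0.176 Mbps.
Per-viewer media rate: 5.476 Mbps.
On the wire with 15% overhead: 6.297 Mbps.
40 Gbps = 40,000 Mbps; 40,000 / 6.297 = 6351.83 → 6351 viewers.

6351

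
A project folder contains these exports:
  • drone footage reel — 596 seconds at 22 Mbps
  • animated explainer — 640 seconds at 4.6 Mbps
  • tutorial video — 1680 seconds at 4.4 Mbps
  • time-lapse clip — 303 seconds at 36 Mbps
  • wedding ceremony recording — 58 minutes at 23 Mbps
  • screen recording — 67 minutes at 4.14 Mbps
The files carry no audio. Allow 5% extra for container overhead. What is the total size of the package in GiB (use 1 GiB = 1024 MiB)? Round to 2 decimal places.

16.02 GiB

drone footage reel: 22.000 Mbps × 596 s × 1.05 = 13767.6 Mb
animated explainer: 4.600 Mbps × 640 s × 1.05 = 3091.2 Mb
tutorial video: 4.400 Mbps × 1680 s × 1.05 = 7761.6 Mb
time-lapse clip: 36.000 Mbps × 303 s × 1.05 = 11453.4 Mb
wedding ceremony recording: 23.000 Mbps × 3480 s × 1.05 = 84042.0 Mb
screen recording: 4.140 Mbps × 4020 s × 1.05 = 17474.9 Mb
Total: 137590.7 Mb = 17198.8 MB.
= 16.02 GiB.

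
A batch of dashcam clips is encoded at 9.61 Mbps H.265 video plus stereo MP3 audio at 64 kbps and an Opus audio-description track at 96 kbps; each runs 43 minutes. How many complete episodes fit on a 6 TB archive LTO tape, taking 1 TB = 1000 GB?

43 min = 2580 s
Audio total: 64 + 96 = 160 kbps = 0.160 Mbps.
Total bitrate: 9.770 Mbps.
Per item: 9.770 Mbps × 2580 s = 25,207 Mb = 3,151 MB.
Capacity: 6 TB = 48,000,000 Mb; 1904.26 items → 1904 complete.

1904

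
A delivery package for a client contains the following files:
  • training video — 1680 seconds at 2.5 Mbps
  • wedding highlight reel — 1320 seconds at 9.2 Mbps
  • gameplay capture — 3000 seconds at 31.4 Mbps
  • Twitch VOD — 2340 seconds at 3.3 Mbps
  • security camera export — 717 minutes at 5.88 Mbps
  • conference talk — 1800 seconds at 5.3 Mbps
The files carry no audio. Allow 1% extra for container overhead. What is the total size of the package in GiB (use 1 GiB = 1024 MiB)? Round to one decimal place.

44.8 GiB

training video: 2.500 Mbps × 1680 s × 1.01 = 4242.0 Mb
wedding highlight reel: 9.200 Mbps × 1320 s × 1.01 = 12265.4 Mb
gameplay capture: 31.400 Mbps × 3000 s × 1.01 = 95142.0 Mb
Twitch VOD: 3.300 Mbps × 2340 s × 1.01 = 7799.2 Mb
security camera export: 5.880 Mbps × 43020 s × 1.01 = 255487.2 Mb
conference talk: 5.300 Mbps × 1800 s × 1.01 = 9635.4 Mb
Total: 384571.2 Mb = 48071.4 MB.
= 44.77 GiB.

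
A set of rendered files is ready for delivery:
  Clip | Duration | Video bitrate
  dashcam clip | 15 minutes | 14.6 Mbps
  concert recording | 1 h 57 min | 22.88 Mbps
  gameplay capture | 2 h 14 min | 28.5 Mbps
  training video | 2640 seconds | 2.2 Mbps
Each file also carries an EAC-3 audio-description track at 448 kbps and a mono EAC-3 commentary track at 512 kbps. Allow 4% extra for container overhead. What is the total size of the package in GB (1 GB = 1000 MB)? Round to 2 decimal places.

55.45 GB

Audio total: 448 + 512 = 960 kbps = 0.960 Mbps.
dashcam clip: 15.560 Mbps × 900 s × 1.04 = 14564.2 Mb
concert recording: 23.840 Mbps × 7020 s × 1.04 = 174051.1 Mb
gameplay capture: 29.460 Mbps × 8040 s × 1.04 = 246332.7 Mb
training video: 3.160 Mbps × 2640 s × 1.04 = 8676.1 Mb
Total: 443624.1 Mb = 55453.0 MB.
= 55.45 GB.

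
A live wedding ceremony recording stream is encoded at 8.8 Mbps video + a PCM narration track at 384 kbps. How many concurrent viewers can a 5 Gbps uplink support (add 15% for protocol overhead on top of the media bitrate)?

Audio: 384 kbps = 0.384 Mbps.
Per-viewer media rate: 9.184 Mbps.
On the wire with 15% overhead: 10.562 Mbps.
5 Gbps = 5,000 Mbps; 5,000 / 10.562 = 473.41 → 473 viewers.

473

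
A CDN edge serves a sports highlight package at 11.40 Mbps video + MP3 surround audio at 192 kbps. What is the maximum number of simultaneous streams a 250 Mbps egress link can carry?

21

Audio: 192 kbps = 0.192 Mbps.
Per-viewer media rate: 11.592 Mbps.
250 Mbps = 250.0 Mbps; 250.0 / 11.592 = 21.57 → 21 viewers.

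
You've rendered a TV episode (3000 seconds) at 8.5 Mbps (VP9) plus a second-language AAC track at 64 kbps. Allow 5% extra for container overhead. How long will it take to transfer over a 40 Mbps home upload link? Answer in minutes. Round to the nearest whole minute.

11 minutes

Audio: 64 kbps = 0.064 Mbps.
Total bitrate: 8.564 Mbps.
File: 8.564 Mbps × 3000 s = 25692.0 Mb.
With 5% container overhead: ×1.05. → 26976.6 Mb.
At 40 Mbps: 26976.6 / 40 = 674.4 s ≈ 11.2 minutes.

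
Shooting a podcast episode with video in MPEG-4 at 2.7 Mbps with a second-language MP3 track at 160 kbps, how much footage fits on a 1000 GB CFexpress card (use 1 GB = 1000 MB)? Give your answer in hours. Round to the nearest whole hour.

Audio: 160 kbps = 0.160 Mbps.
Total bitrate: 2.7 + 0.160 = 2.860 Mbps.
Capacity: 1000 GB = 8,000,000 Mb.
Recording time: 8,000,000 / 2.860 = 2,797,203 s ≈ 777 hours.

777 hours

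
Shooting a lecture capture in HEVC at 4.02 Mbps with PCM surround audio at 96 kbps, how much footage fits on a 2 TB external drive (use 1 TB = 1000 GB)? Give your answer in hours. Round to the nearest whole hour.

Audio: 96 kbps = 0.096 Mbps.
Total bitrate: 4.02 + 0.096 = 4.116 Mbps.
Capacity: 2 TB = 16,000,000 Mb.
Recording time: 16,000,000 / 4.116 = 3,887,269 s ≈ 1,080 hours.

1080 hours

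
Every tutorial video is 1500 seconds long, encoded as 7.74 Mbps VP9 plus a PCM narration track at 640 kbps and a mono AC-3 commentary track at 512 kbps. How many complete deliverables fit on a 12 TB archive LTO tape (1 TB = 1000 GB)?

Audio total: 640 + 512 = 1152 kbps = 1.152 Mbps.
Total bitrate: 8.892 Mbps.
Per item: 8.892 Mbps × 1500 s = 13,338 Mb = 1,667 MB.
Capacity: 12 TB = 96,000,000 Mb; 7197.48 items → 7197 complete.

7197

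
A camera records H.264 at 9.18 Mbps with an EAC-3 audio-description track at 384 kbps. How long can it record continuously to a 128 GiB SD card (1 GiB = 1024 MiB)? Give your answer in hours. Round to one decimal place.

Audio: 384 kbps = 0.384 Mbps.
Total bitrate: 9.18 + 0.384 = 9.564 Mbps.
Capacity: 128 GiB = 1,099,512 Mb.
Recording time: 1,099,512 / 9.564 = 114,964 s ≈ 31.9 hours.

31.9 hours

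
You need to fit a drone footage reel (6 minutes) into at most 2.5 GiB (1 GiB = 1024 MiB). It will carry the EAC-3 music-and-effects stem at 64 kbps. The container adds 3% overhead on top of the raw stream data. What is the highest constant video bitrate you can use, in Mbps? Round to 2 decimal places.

Budget: 2.5 GiB = 21474.8 Mb.
Stream payload after overhead: 21474.8 / 1.03 = 20849.4 Mb.
6 min = 360 s
Total bitrate budget: 20849.4 Mb / 360 s = 57.915 Mbps.
Audio: 64 kbps = 0.064 Mbps.
Video: 57.915 − 0.064 = 57.851 Mbps.

57.85 Mbps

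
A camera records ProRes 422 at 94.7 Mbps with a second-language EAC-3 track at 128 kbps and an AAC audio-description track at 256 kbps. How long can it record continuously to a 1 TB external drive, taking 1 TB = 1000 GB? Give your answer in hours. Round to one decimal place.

Audio total: 128 + 256 = 384 kbps = 0.384 Mbps.
Total bitrate: 94.7 + 0.384 = 95.084 Mbps.
Capacity: 1 TB = 8,000,000 Mb.
Recording time: 8,000,000 / 95.084 = 84,136 s ≈ 23.4 hours.

23.4 hours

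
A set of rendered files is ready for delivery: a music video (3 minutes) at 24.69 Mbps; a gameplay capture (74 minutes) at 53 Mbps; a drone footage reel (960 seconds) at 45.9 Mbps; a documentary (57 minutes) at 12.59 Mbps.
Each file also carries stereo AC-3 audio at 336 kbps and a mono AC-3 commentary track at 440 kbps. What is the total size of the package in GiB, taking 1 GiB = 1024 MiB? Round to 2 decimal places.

38.87 GiB

Audio total: 336 + 440 = 776 kbps = 0.776 Mbps.
music video: 25.466 Mbps × 180 s = 4583.9 Mb
gameplay capture: 53.776 Mbps × 4440 s = 238765.4 Mb
drone footage reel: 46.676 Mbps × 960 s = 44809.0 Mb
documentary: 13.366 Mbps × 3420 s = 45711.7 Mb
Total: 333870.0 Mb = 41733.8 MB.
= 38.87 GiB.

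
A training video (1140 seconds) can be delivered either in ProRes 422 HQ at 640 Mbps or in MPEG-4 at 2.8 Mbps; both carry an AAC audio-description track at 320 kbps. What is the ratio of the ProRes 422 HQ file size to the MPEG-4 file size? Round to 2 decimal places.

205.23

Audio: 320 kbps = 0.320 Mbps.
ProRes 422 HQ: 640.320 Mbps × 1140 s = 729964.8 Mb = 84.979 GiB.
MPEG-4: 3.120 Mbps × 1140 s = 3556.8 Mb = 0.414 GiB.
Ratio: 84.979 / 0.414 = 205.231.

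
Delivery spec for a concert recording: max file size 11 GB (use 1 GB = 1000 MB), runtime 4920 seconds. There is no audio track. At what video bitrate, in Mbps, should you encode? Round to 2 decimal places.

Budget: 11 GB = 88000.0 Mb.
Total bitrate budget: 88000.0 Mb / 4920 s = 17.886 Mbps.

17.89 Mbps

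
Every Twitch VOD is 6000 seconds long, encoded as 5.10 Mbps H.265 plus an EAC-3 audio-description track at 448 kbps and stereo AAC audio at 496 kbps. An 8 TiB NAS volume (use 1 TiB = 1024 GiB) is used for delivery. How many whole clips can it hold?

1940

Audio total: 448 + 496 = 944 kbps = 0.944 Mbps.
Total bitrate: 6.044 Mbps.
Per item: 6.044 Mbps × 6000 s = 36,264 Mb = 4,533 MB.
Capacity: 8 TiB = 70,368,744 Mb; 1940.46 items → 1940 complete.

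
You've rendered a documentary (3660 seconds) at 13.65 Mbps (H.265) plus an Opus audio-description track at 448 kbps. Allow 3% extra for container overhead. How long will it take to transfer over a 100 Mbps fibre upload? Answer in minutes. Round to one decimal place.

Audio: 448 kbps = 0.448 Mbps.
Total bitrate: 14.098 Mbps.
File: 14.098 Mbps × 3660 s = 51598.7 Mb.
With 3% container overhead: ×1.03. → 53146.6 Mb.
At 100 Mbps: 53146.6 / 100 = 531.5 s ≈ 8.86 minutes.

8.9 minutes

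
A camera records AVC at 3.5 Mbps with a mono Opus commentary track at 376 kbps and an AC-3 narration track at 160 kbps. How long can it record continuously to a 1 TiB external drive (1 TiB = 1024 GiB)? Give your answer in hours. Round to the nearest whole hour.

Audio total: 376 + 160 = 536 kbps = 0.536 Mbps.
Total bitrate: 3.5 + 0.536 = 4.036 Mbps.
Capacity: 1 TiB = 8,796,093 Mb.
Recording time: 8,796,093 / 4.036 = 2,179,409 s ≈ 605 hours.

605 hours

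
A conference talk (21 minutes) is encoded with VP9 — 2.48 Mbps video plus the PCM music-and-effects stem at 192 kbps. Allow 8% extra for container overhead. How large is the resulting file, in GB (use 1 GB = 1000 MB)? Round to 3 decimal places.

0.455 GB

21 min = 1260 s
Audio: 192 kbps = 0.192 Mbps.
Total bitrate: 2.48 + 0.192 = 2.672 Mbps.
Stream data: 2.672 Mbps × 1260 s = 3366.7 Mb.
With 8% container overhead: ×1.08.
3,636 Mb ÷ 8 = 454.5 MB → 0.4545 GB.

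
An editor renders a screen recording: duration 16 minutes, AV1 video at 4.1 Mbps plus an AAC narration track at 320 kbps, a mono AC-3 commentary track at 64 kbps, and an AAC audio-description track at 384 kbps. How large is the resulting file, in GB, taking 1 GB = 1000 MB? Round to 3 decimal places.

16 min = 960 s
Audio total: 320 + 64 + 384 = 768 kbps = 0.768 Mbps.
Total bitrate: 4.1 + 0.768 = 4.868 Mbps.
Stream data: 4.868 Mbps × 960 s = 4673.3 Mb.
4,673 Mb ÷ 8 = 584.2 MB → 0.5842 GB.

0.584 GB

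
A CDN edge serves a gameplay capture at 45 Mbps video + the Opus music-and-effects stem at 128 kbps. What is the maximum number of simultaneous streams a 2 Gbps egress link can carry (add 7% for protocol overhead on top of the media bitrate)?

41

Audio: 128 kbps = 0.128 Mbps.
Per-viewer media rate: 45.128 Mbps.
On the wire with 7% overhead: 48.287 Mbps.
2 Gbps = 2,000 Mbps; 2,000 / 48.287 = 41.42 → 41 viewers.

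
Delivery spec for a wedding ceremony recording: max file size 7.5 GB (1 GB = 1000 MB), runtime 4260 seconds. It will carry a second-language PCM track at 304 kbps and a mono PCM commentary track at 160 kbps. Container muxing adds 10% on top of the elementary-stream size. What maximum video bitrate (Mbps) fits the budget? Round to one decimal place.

12.3 Mbps

Budget: 7.5 GB = 60000.0 Mb.
Stream payload after overhead: 60000.0 / 1.10 = 54545.5 Mb.
Total bitrate budget: 54545.5 Mb / 4260 s = 12.804 Mbps.
Audio total: 304 + 160 = 464 kbps = 0.464 Mbps.
Video: 12.804 − 0.464 = 12.340 Mbps.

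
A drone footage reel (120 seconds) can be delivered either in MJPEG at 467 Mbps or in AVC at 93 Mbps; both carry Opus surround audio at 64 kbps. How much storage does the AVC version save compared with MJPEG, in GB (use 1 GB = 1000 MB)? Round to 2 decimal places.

5.61 GB

Audio: 64 kbps = 0.064 Mbps.
MJPEG: 467.064 Mbps × 120 s = 56047.7 Mb = 7.006 GB.
AVC: 93.064 Mbps × 120 s = 11167.7 Mb = 1.396 GB.
Saving: 7.006 − 1.396 = 5.610 GB.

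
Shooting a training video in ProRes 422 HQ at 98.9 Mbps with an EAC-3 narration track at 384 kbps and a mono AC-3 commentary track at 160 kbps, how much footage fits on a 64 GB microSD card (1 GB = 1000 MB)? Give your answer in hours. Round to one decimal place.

Audio total: 384 + 160 = 544 kbps = 0.544 Mbps.
Total bitrate: 98.9 + 0.544 = 99.444 Mbps.
Capacity: 64 GB = 512,000 Mb.
Recording time: 512,000 / 99.444 = 5,149 s ≈ 1.43 hours.

1.4 hours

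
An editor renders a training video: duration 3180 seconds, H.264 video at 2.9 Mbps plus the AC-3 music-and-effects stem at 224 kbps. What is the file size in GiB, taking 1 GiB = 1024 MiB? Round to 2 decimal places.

Audio: 224 kbps = 0.224 Mbps.
Total bitrate: 2.9 + 0.224 = 3.124 Mbps.
Stream data: 3.124 Mbps × 3180 s = 9934.3 Mb.
9,934 Mb = 1,241,790,000 bytes ÷ 1,073,741,824 = 1.157 GiB.

1.16 GiB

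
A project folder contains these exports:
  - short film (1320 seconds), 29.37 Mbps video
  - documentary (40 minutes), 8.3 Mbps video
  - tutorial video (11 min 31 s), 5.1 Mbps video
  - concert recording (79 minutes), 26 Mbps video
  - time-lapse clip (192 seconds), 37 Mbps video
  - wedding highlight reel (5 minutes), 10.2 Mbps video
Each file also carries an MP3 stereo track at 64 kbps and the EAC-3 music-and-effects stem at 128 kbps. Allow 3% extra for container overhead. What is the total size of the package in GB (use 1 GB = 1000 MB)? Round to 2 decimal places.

25.42 GB

Audio total: 64 + 128 = 192 kbps = 0.192 Mbps.
short film: 29.562 Mbps × 1320 s × 1.03 = 40192.5 Mb
documentary: 8.492 Mbps × 2400 s × 1.03 = 20992.2 Mb
tutorial video: 5.292 Mbps × 691 s × 1.03 = 3766.5 Mb
concert recording: 26.192 Mbps × 4740 s × 1.03 = 127874.6 Mb
time-lapse clip: 37.192 Mbps × 192 s × 1.03 = 7355.1 Mb
wedding highlight reel: 10.392 Mbps × 300 s × 1.03 = 3211.1 Mb
Total: 203392.0 Mb = 25424.0 MB.
= 25.42 GB.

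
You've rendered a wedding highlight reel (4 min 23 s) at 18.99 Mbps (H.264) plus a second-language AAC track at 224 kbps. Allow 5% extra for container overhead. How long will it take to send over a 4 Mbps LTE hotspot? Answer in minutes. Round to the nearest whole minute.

4 min 23 s = 263 s
Audio: 224 kbps = 0.224 Mbps.
Total bitrate: 19.214 Mbps.
File: 19.214 Mbps × 263 s = 5053.3 Mb.
With 5% container overhead: ×1.05. → 5305.9 Mb.
At 4 Mbps: 5305.9 / 4 = 1326.5 s ≈ 22.1 minutes.

22 minutes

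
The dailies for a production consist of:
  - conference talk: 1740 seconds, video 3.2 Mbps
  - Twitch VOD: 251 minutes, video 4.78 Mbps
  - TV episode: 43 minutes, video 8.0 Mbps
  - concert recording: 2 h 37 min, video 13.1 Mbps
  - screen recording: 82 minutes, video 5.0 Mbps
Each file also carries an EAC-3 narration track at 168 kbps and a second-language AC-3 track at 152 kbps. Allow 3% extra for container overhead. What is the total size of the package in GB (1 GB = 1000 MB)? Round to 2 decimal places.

33.09 GB

Audio total: 168 + 152 = 320 kbps = 0.320 Mbps.
conference talk: 3.520 Mbps × 1740 s × 1.03 = 6308.5 Mb
Twitch VOD: 5.100 Mbps × 15060 s × 1.03 = 79110.2 Mb
TV episode: 8.320 Mbps × 2580 s × 1.03 = 22109.6 Mb
concert recording: 13.420 Mbps × 9420 s × 1.03 = 130208.9 Mb
screen recording: 5.320 Mbps × 4920 s × 1.03 = 26959.6 Mb
Total: 264696.8 Mb = 33087.1 MB.
= 33.09 GB.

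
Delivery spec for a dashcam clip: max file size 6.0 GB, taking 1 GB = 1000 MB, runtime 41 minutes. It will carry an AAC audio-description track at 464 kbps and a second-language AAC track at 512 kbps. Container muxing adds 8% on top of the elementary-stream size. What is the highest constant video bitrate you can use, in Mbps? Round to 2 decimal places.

Budget: 6.0 GB = 48000.0 Mb.
Stream payload after overhead: 48000.0 / 1.08 = 44444.4 Mb.
41 min = 2460 s
Total bitrate budget: 44444.4 Mb / 2460 s = 18.067 Mbps.
Audio total: 464 + 512 = 976 kbps = 0.976 Mbps.
Video: 18.067 − 0.976 = 17.091 Mbps.

17.09 Mbps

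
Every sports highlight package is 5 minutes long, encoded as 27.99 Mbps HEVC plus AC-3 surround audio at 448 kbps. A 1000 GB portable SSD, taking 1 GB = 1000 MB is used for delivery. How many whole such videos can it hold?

5 min = 300 s
Audio: 448 kbps = 0.448 Mbps.
Total bitrate: 28.438 Mbps.
Per item: 28.438 Mbps × 300 s = 8,531 Mb = 1,066 MB.
Capacity: 1000 GB = 8,000,000 Mb; 937.71 items → 937 complete.

937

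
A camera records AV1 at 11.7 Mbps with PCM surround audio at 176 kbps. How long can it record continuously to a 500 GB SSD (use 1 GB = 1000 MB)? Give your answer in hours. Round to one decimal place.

Audio: 176 kbps = 0.176 Mbps.
Total bitrate: 11.7 + 0.176 = 11.876 Mbps.
Capacity: 500 GB = 4,000,000 Mb.
Recording time: 4,000,000 / 11.876 = 336,814 s ≈ 93.6 hours.

93.6 hours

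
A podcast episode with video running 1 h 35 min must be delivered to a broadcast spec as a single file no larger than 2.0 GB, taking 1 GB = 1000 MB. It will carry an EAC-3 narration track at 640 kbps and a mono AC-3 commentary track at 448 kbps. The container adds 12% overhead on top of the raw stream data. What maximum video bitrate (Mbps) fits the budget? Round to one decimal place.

Budget: 2.0 GB = 16000.0 Mb.
Stream payload after overhead: 16000.0 / 1.12 = 14285.7 Mb.
1 h 35 min = 95 min = 5700 s
Total bitrate budget: 14285.7 Mb / 5700 s = 2.506 Mbps.
Audio total: 640 + 448 = 1088 kbps = 1.088 Mbps.
Video: 2.506 − 1.088 = 1.418 Mbps.

1.4 Mbps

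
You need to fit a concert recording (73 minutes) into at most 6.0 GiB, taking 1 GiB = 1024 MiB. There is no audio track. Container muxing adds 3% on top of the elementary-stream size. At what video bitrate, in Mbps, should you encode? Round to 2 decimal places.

11.42 Mbps

Budget: 6.0 GiB = 51539.6 Mb.
Stream payload after overhead: 51539.6 / 1.03 = 50038.5 Mb.
73 min = 4380 s
Total bitrate budget: 50038.5 Mb / 4380 s = 11.424 Mbps.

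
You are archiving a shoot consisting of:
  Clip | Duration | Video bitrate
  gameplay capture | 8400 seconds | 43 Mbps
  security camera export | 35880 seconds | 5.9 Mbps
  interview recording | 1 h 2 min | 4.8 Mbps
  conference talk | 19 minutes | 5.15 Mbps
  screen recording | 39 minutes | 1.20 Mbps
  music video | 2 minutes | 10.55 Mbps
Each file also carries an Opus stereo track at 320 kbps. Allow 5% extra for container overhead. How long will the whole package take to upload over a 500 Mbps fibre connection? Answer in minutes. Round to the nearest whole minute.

22 minutes

Audio: 320 kbps = 0.320 Mbps.
gameplay capture: 43.320 Mbps × 8400 s × 1.05 = 382082.4 Mb
security camera export: 6.220 Mbps × 35880 s × 1.05 = 234332.3 Mb
interview recording: 5.120 Mbps × 3720 s × 1.05 = 19998.7 Mb
conference talk: 5.470 Mbps × 1140 s × 1.05 = 6547.6 Mb
screen recording: 1.520 Mbps × 2340 s × 1.05 = 3734.6 Mb
music video: 10.870 Mbps × 120 s × 1.05 = 1369.6 Mb
Total: 648065.2 Mb = 81008.2 MB.
At 500 Mbps: 648065.2 / 500 = 1296 s ≈ 21.6 minutes.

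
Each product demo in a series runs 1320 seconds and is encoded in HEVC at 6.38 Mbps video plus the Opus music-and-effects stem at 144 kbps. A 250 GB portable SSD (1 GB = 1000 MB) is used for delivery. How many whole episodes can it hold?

232

Audio: 144 kbps = 0.144 Mbps.
Total bitrate: 6.524 Mbps.
Per item: 6.524 Mbps × 1320 s = 8,612 Mb = 1,076 MB.
Capacity: 250 GB = 2,000,000 Mb; 232.24 items → 232 complete.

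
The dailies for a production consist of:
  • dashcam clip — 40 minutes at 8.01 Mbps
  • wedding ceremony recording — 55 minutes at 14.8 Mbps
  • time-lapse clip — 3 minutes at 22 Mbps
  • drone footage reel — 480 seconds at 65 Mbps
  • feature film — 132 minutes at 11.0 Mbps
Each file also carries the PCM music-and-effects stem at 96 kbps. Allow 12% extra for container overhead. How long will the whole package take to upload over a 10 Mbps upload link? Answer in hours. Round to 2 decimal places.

5.96 hours

Audio: 96 kbps = 0.096 Mbps.
dashcam clip: 8.106 Mbps × 2400 s × 1.12 = 21788.9 Mb
wedding ceremony recording: 14.896 Mbps × 3300 s × 1.12 = 55055.6 Mb
time-lapse clip: 22.096 Mbps × 180 s × 1.12 = 4454.6 Mb
drone footage reel: 65.096 Mbps × 480 s × 1.12 = 34995.6 Mb
feature film: 11.096 Mbps × 7920 s × 1.12 = 98426.0 Mb
Total: 214720.7 Mb = 26840.1 MB.
At 10 Mbps: 214720.7 / 10 = 21472 s ≈ 5.96 hours.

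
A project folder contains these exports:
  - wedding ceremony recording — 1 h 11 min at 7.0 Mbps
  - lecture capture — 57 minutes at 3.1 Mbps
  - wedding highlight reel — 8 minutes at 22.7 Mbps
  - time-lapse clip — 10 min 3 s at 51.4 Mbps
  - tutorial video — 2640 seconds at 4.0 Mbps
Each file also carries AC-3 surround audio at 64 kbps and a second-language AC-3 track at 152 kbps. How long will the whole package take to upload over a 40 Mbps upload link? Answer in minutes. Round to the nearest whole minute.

40 minutes

Audio total: 64 + 152 = 216 kbps = 0.216 Mbps.
wedding ceremony recording: 7.216 Mbps × 4260 s = 30740.2 Mb
lecture capture: 3.316 Mbps × 3420 s = 11340.7 Mb
wedding highlight reel: 22.916 Mbps × 480 s = 10999.7 Mb
time-lapse clip: 51.616 Mbps × 603 s = 31124.4 Mb
tutorial video: 4.216 Mbps × 2640 s = 11130.2 Mb
Total: 95335.2 Mb = 11916.9 MB.
At 40 Mbps: 95335.2 / 40 = 2383 s ≈ 39.7 minutes.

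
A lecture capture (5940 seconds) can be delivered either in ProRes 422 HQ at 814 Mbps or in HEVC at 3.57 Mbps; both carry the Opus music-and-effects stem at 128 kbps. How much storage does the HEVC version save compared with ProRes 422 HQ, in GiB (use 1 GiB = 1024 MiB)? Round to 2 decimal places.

Audio: 128 kbps = 0.128 Mbps.
ProRes 422 HQ: 814.128 Mbps × 5940 s = 4835920.3 Mb = 562.975 GiB.
HEVC: 3.698 Mbps × 5940 s = 21966.1 Mb = 2.557 GiB.
Saving: 562.975 − 2.557 = 560.418 GiB.

560.42 GiB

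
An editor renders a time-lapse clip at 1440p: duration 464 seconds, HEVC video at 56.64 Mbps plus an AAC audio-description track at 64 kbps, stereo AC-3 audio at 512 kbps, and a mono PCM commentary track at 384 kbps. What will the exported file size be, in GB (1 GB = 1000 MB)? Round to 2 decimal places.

Audio total: 64 + 512 + 384 = 960 kbps = 0.960 Mbps.
Total bitrate: 56.64 + 0.960 = 57.600 Mbps.
Stream data: 57.600 Mbps × 464 s = 26726.4 Mb.
26,726 Mb ÷ 8 = 3,341 MB → 3.341 GB.

3.34 GB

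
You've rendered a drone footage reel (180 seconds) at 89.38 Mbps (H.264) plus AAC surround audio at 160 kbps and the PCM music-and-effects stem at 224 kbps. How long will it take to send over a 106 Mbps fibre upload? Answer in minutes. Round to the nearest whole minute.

3 minutes

Audio total: 160 + 224 = 384 kbps = 0.384 Mbps.
Total bitrate: 89.764 Mbps.
File: 89.764 Mbps × 180 s = 16157.5 Mb.
At 106 Mbps: 16157.5 / 106 = 152.4 s ≈ 2.54 minutes.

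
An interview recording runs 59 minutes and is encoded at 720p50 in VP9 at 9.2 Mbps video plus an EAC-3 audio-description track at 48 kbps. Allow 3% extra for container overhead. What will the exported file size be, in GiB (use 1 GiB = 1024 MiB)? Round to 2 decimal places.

59 min = 3540 s
Audio: 48 kbps = 0.048 Mbps.
Total bitrate: 9.2 + 0.048 = 9.248 Mbps.
Stream data: 9.248 Mbps × 3540 s = 32737.9 Mb.
With 3% container overhead: ×1.03.
33,720 Mb = 4,215,007,200 bytes ÷ 1,073,741,824 = 3.926 GiB.

3.93 GiB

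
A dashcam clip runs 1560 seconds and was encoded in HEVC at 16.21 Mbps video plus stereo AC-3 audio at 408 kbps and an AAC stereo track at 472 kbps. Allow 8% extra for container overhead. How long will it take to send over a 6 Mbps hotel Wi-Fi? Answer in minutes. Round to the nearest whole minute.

80 minutes

Audio total: 408 + 472 = 880 kbps = 0.880 Mbps.
Total bitrate: 17.090 Mbps.
File: 17.090 Mbps × 1560 s = 26660.4 Mb.
With 8% container overhead: ×1.08. → 28793.2 Mb.
At 6 Mbps: 28793.2 / 6 = 4798.9 s ≈ 80 minutes.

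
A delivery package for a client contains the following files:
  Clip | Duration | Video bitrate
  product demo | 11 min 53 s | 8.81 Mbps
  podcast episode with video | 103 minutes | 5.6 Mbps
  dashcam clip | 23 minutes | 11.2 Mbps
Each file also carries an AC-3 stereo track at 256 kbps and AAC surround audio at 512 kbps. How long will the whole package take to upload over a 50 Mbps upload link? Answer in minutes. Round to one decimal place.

Audio total: 256 + 512 = 768 kbps = 0.768 Mbps.
product demo: 9.578 Mbps × 713 s = 6829.1 Mb
podcast episode with video: 6.368 Mbps × 6180 s = 39354.2 Mb
dashcam clip: 11.968 Mbps × 1380 s = 16515.8 Mb
Total: 62699.2 Mb = 7837.4 MB.
At 50 Mbps: 62699.2 / 50 = 1254 s ≈ 20.9 minutes.

20.9 minutes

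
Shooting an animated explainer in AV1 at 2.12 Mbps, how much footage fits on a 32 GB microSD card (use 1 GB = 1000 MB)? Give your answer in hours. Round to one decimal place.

33.5 hours

Capacity: 32 GB = 256,000 Mb.
Recording time: 256,000 / 2.120 = 120,755 s ≈ 33.5 hours.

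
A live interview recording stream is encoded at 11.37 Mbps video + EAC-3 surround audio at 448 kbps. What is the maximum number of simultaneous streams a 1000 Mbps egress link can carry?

84

Audio: 448 kbps = 0.448 Mbps.
Per-viewer media rate: 11.818 Mbps.
1000 Mbps = 1,000 Mbps; 1,000 / 11.818 = 84.62 → 84 viewers.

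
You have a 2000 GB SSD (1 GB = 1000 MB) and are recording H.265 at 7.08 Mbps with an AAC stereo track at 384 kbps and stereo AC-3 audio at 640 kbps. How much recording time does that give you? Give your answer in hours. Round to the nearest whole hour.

548 hours

Audio total: 384 + 640 = 1024 kbps = 1.024 Mbps.
Total bitrate: 7.08 + 1.024 = 8.104 Mbps.
Capacity: 2000 GB = 16,000,000 Mb.
Recording time: 16,000,000 / 8.104 = 1,974,334 s ≈ 548 hours.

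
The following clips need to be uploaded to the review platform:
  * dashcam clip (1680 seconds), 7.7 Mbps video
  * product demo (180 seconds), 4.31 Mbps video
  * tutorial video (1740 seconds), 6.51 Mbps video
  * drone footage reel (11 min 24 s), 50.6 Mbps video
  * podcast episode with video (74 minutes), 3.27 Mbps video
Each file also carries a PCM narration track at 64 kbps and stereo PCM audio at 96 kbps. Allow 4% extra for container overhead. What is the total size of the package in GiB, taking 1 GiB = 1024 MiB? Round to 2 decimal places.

Audio total: 64 + 96 = 160 kbps = 0.160 Mbps.
dashcam clip: 7.860 Mbps × 1680 s × 1.04 = 13733.0 Mb
product demo: 4.470 Mbps × 180 s × 1.04 = 836.8 Mb
tutorial video: 6.670 Mbps × 1740 s × 1.04 = 12070.0 Mb
drone footage reel: 50.760 Mbps × 684 s × 1.04 = 36108.6 Mb
podcast episode with video: 3.430 Mbps × 4440 s × 1.04 = 15838.4 Mb
Total: 78586.8 Mb = 9823.4 MB.
= 9.149 GiB.

9.15 GiB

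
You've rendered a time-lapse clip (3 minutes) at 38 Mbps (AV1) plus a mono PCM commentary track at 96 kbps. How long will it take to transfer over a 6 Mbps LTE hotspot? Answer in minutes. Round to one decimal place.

19.0 minutes

3 min = 180 s
Audio: 96 kbps = 0.096 Mbps.
Total bitrate: 38.096 Mbps.
File: 38.096 Mbps × 180 s = 6857.3 Mb.
At 6 Mbps: 6857.3 / 6 = 1142.9 s ≈ 19 minutes.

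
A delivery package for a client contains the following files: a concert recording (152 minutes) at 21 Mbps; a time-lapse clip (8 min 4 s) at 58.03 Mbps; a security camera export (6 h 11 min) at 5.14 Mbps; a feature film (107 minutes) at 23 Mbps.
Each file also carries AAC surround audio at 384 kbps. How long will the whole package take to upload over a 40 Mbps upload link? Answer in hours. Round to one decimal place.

3.4 hours

Audio: 384 kbps = 0.384 Mbps.
concert recording: 21.384 Mbps × 9120 s = 195022.1 Mb
time-lapse clip: 58.414 Mbps × 484 s = 28272.4 Mb
security camera export: 5.524 Mbps × 22260 s = 122964.2 Mb
feature film: 23.384 Mbps × 6420 s = 150125.3 Mb
Total: 496384.0 Mb = 62048.0 MB.
At 40 Mbps: 496384.0 / 40 = 12410 s ≈ 3.45 hours.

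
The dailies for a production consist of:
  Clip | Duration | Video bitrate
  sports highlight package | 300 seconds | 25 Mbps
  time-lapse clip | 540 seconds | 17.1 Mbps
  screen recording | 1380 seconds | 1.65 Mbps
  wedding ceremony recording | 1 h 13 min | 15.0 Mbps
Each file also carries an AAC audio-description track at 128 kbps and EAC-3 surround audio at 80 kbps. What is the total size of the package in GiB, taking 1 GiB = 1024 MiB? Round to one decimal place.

Audio total: 128 + 80 = 208 kbps = 0.208 Mbps.
sports highlight package: 25.208 Mbps × 300 s = 7562.4 Mb
time-lapse clip: 17.308 Mbps × 540 s = 9346.3 Mb
screen recording: 1.858 Mbps × 1380 s = 2564.0 Mb
wedding ceremony recording: 15.208 Mbps × 4380 s = 66611.0 Mb
Total: 86083.8 Mb = 10760.5 MB.
= 10.02 GiB.

10.0 GiB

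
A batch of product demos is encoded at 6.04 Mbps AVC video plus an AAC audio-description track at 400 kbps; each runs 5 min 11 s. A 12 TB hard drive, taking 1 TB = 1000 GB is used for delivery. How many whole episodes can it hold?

5 min 11 s = 311 s
Audio: 400 kbps = 0.400 Mbps.
Total bitrate: 6.440 Mbps.
Per item: 6.440 Mbps × 311 s = 2,003 Mb = 250.4 MB.
Capacity: 12 TB = 96,000,000 Mb; 47931.94 items → 47931 complete.

47931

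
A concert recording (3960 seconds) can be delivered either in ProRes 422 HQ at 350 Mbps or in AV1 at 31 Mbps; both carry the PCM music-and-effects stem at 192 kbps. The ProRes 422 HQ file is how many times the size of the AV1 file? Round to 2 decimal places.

11.23

Audio: 192 kbps = 0.192 Mbps.
ProRes 422 HQ: 350.192 Mbps × 3960 s = 1386760.3 Mb = 173.345 GB.
AV1: 31.192 Mbps × 3960 s = 123520.3 Mb = 15.440 GB.
Ratio: 173.345 / 15.440 = 11.227.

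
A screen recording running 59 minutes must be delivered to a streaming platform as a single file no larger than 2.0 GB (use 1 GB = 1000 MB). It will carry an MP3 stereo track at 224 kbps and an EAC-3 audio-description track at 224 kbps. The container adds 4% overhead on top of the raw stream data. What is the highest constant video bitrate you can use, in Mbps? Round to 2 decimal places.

3.90 Mbps

Budget: 2.0 GB = 16000.0 Mb.
Stream payload after overhead: 16000.0 / 1.04 = 15384.6 Mb.
59 min = 3540 s
Total bitrate budget: 15384.6 Mb / 3540 s = 4.346 Mbps.
Audio total: 224 + 224 = 448 kbps = 0.448 Mbps.
Video: 4.346 − 0.448 = 3.898 Mbps.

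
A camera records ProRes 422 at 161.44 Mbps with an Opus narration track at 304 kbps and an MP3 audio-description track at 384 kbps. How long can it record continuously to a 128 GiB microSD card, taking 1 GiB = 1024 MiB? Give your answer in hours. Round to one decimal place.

Audio total: 304 + 384 = 688 kbps = 0.688 Mbps.
Total bitrate: 161.44 + 0.688 = 162.128 Mbps.
Capacity: 128 GiB = 1,099,512 Mb.
Recording time: 1,099,512 / 162.128 = 6,782 s ≈ 1.88 hours.

1.9 hours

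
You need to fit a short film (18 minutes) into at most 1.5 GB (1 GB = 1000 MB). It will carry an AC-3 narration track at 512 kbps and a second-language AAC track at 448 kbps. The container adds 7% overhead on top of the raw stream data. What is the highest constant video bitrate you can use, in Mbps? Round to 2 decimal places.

Budget: 1.5 GB = 12000.0 Mb.
Stream payload after overhead: 12000.0 / 1.07 = 11215.0 Mb.
18 min = 1080 s
Total bitrate budget: 11215.0 Mb / 1080 s = 10.384 Mbps.
Audio total: 512 + 448 = 960 kbps = 0.960 Mbps.
Video: 10.384 − 0.960 = 9.424 Mbps.

9.42 Mbps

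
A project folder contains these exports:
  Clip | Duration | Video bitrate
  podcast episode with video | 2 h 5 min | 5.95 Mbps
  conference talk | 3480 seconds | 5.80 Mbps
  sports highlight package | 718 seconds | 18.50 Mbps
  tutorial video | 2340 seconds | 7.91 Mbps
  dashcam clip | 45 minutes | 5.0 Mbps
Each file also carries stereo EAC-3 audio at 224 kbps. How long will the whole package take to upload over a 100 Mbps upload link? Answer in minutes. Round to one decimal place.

Audio: 224 kbps = 0.224 Mbps.
podcast episode with video: 6.174 Mbps × 7500 s = 46305.0 Mb
conference talk: 6.024 Mbps × 3480 s = 20963.5 Mb
sports highlight package: 18.724 Mbps × 718 s = 13443.8 Mb
tutorial video: 8.134 Mbps × 2340 s = 19033.6 Mb
dashcam clip: 5.224 Mbps × 2700 s = 14104.8 Mb
Total: 113850.7 Mb = 14231.3 MB.
At 100 Mbps: 113850.7 / 100 = 1139 s ≈ 19 minutes.

19.0 minutes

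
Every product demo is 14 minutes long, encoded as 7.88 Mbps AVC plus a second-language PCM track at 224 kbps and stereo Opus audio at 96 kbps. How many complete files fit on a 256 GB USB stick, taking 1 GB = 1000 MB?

297

14 min = 840 s
Audio total: 224 + 96 = 320 kbps = 0.320 Mbps.
Total bitrate: 8.200 Mbps.
Per item: 8.200 Mbps × 840 s = 6,888 Mb = 861.0 MB.
Capacity: 256 GB = 2,048,000 Mb; 297.33 items → 297 complete.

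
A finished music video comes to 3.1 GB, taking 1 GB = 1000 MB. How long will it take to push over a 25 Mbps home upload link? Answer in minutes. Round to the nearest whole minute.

File: 3.1 GB = 24800.0 Mb.
At 25 Mbps: 24800.0 / 25 = 992.0 s ≈ 16.5 minutes.

17 minutes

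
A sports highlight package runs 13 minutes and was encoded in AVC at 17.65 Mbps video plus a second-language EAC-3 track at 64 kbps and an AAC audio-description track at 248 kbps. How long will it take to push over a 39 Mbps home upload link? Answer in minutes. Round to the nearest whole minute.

6 minutes

13 min = 780 s
Audio total: 64 + 248 = 312 kbps = 0.312 Mbps.
Total bitrate: 17.962 Mbps.
File: 17.962 Mbps × 780 s = 14010.4 Mb.
At 39 Mbps: 14010.4 / 39 = 359.2 s ≈ 5.99 minutes.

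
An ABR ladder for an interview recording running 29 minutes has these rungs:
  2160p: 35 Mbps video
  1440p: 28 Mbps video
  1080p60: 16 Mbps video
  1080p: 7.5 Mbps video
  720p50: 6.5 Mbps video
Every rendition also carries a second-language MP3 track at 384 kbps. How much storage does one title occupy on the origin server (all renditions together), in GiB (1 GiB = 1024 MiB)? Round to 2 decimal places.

19.23 GiB

29 min = 1740 s
Audio: 384 kbps = 0.384 Mbps.
Sum of rendition bitrates: (35+0.384) + (28+0.384) + (16+0.384) + (7.5+0.384) + (6.5+0.384) = 94.920 Mbps.
× 1740 s = 165,161 Mb = 20,645 MB = 19.23 GiB.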